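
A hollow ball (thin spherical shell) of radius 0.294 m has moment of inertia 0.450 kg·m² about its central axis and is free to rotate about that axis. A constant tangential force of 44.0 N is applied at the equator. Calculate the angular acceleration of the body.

τ = F R = (44.0)(0.294) = 12.94 N·m.
Newton's second law for rotation, τ = Iα, gives α = τ/I = 12.94/0.4500 = 28.75 rad/s².

α ≈ 28.7 rad/s²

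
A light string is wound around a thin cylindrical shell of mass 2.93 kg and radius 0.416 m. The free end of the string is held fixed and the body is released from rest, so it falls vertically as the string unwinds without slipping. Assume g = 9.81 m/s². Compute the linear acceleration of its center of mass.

Translation: Mg − T = Ma. Rotation about the center: TR = Iα with I = MR².
With a = αR: T = (I/R²)a = M a, so Mg = (1 + 1.000)Ma.
a = g/(1 + 1.000) = 9.81/2.000 = 4.905 m/s².

a ≈ 4.91 m/s²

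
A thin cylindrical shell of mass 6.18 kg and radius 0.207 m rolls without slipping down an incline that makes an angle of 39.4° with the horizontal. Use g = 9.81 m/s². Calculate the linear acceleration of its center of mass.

a ≈ 3.11 m/s²

Translation along the incline: Mg sinθ − f = Ma.
Rotation about the center: fR = Iα with I = MR². No-slip gives a = αR, so f = (I/R²)a = M a.
Substituting: Mg sinθ = (1 + 1.000)Ma, so a = g sinθ/(1 + 1.000) = (9.81) sin 39.4° / 2.000 = 3.113 m/s².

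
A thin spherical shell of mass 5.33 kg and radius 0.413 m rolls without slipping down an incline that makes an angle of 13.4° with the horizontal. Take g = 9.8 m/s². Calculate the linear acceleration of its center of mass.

Translation along the incline: Mg sinθ − f = Ma.
Rotation about the center: fR = Iα with I = (2/3)MR². No-slip gives a = αR, so f = (I/R²)a = (2/3)M a.
Substituting: Mg sinθ = (1 + 0.6667)Ma, so a = g sinθ/(1 + 0.6667) = (9.8) sin 13.4° / 1.667 = 1.363 m/s².

a ≈ 1.36 m/s²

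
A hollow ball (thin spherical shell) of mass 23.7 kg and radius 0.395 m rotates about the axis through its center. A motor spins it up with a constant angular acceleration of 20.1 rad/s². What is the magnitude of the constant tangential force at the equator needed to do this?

F ≈ 125 N

I = (2/3)MR² = (2/3)(23.7)(0.395)² = 2.465 kg·m².
The required torque is τ = Iα = (2.465)(20.10) = 49.55 N·m.
A tangential force at the equator gives τ = FR, so F = τ/R = 49.55/0.395 = 125.4 N.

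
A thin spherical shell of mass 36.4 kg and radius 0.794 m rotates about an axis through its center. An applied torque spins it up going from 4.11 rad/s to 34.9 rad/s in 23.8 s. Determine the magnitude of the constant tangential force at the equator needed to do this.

I = (2/3)MR² = (2/3)(36.4)(0.794)² = 15.30 kg·m².
α = Δω/Δt = (34.9 − 4.11)/23.8 = 1.294 rad/s².
The required torque is τ = Iα = (15.30)(1.294) = 19.79 N·m.
A tangential force at the equator gives τ = FR, so F = τ/R = 19.79/0.794 = 24.93 N.

F ≈ 24.9 N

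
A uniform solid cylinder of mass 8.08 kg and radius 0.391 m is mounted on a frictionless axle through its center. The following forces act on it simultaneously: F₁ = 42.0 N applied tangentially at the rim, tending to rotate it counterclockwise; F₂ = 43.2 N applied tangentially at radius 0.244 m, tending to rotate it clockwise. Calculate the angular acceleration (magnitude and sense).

I = ½MR² = (1/2)(8.08)(0.391)² = 0.6176 kg·m².
Taking counterclockwise as positive: τ₁ = +(42.0)(0.391) = +16.42 N·m; τ₂ = −(43.2)(0.244) = −10.54 N·m.
Net torque τ = 5.881 N·m.
α = τ/I = 5.881/0.6176 = 9.522 rad/s².

α ≈ 9.52 rad/s², counterclockwise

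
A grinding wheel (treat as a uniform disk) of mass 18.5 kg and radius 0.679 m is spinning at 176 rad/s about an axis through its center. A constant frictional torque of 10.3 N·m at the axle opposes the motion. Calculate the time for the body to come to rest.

t ≈ 72.9 s

I = ½MR² = (1/2)(18.5)(0.679)² = 4.265 kg·m².
The net torque has magnitude 10.3 N·m, opposing ω.
|α| = τ/I = 10.30/4.265 = 2.415 rad/s² (deceleration).
0 = ω₀ − |α|t ⇒ t = ω₀/|α| = 176/2.415 = 72.87 s.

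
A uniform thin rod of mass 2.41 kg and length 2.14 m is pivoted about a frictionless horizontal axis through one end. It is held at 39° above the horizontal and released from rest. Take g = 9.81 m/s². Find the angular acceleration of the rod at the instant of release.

About the pivot, I = (1/3)ML² = (1/3)(2.41)(2.14)² = 3.679 kg·m².
The weight acts at the center, a distance L/2 = 1.070 m from the pivot; τ = Mg(L/2) cos 39° = 19.66 N·m.
α = τ/I = 19.66/3.679 = 5.344 rad/s².

α ≈ 5.34 rad/s²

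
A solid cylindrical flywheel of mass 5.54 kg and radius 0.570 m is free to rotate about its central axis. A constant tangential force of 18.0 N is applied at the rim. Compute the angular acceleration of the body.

I = ½MR² = (1/2)(5.54)(0.570)² = 0.9000 kg·m².
τ = F R = (18.0)(0.570) = 10.26 N·m.
From τ = Iα: α = 10.26/0.9000 = 11.40 rad/s².

α ≈ 11.4 rad/s²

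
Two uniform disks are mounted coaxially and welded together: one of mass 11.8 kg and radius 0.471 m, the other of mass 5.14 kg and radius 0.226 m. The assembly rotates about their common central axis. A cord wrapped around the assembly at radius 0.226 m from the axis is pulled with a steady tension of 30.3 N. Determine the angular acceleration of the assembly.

α ≈ 4.75 rad/s²

I = ½M₁R₁² + ½M₂R₂² = ½(11.8)(0.471)² + ½(5.14)(0.226)² = 1.440 kg·m².
τ = F r = (30.3)(0.226) = 6.848 N·m.
α = τ/I = 6.848/1.440 = 4.755 rad/s².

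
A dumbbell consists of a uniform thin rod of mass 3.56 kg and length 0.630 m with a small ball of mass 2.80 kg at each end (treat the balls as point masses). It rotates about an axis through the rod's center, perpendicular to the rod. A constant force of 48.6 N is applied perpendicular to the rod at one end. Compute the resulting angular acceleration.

I_rod = (1/12)ML² = (1/12)(3.56)(0.630)² = 0.1177 kg·m².
I_balls = 2·m·(L/2)² = 2(2.80)(0.3150)² = 0.5557 kg·m².
Total I = 0.6734 kg·m².
τ = F·(L/2) = (48.6)(0.315) = 15.31 N·m.
α = τ/I = 15.31/0.6734 = 22.73 rad/s².

α ≈ 22.7 rad/s²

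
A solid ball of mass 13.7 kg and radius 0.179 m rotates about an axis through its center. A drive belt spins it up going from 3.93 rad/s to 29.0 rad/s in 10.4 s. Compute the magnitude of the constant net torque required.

τ ≈ 0.423 N·m

I = (2/5)MR² = (2/5)(13.7)(0.179)² = 0.1756 kg·m².
α = Δω/Δt = (29.0 − 3.93)/10.4 = 2.411 rad/s².
τ = Iα = (0.1756)(2.411) = 0.4233 N·m.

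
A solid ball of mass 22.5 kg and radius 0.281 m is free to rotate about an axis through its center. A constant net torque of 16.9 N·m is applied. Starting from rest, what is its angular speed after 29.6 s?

ω ≈ 704 rad/s

I = (2/5)MR² = (2/5)(22.5)(0.281)² = 0.7106 kg·m².
α = τ/I = 16.9/0.7106 = 23.78 rad/s².
ω = ω₀ + αt = 0 + (23.78)(29.6) = 703.9 rad/s.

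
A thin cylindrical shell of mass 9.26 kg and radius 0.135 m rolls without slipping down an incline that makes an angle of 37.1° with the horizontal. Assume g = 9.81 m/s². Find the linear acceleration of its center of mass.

Translation along the incline: Mg sinθ − f = Ma.
Rotation about the center: fR = Iα with I = MR². No-slip gives a = αR, so f = (I/R²)a = M a.
Substituting: Mg sinθ = (1 + 1.000)Ma, so a = g sinθ/(1 + 1.000) = (9.81) sin 37.1° / 2.000 = 2.959 m/s².

a ≈ 2.96 m/s²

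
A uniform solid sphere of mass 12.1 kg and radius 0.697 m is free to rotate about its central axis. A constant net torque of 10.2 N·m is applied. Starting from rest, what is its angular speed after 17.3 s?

I = (2/5)MR² = (2/5)(12.1)(0.697)² = 2.351 kg·m².
α = τ/I = 10.2/2.351 = 4.338 rad/s².
ω = ω₀ + αt = 0 + (4.338)(17.3) = 75.05 rad/s.

ω ≈ 75.0 rad/s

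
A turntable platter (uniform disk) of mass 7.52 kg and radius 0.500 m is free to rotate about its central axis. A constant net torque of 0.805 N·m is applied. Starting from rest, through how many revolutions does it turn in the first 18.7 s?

≈ 23.8 revolutions

I = ½MR² = (1/2)(7.52)(0.500)² = 0.9400 kg·m².
α = τ/I = 0.805/0.9400 = 0.8564 rad/s².
θ = ½αt² = ½(0.8564)(18.7)² = 149.7 rad.
Revolutions = θ/(2π) = 23.83.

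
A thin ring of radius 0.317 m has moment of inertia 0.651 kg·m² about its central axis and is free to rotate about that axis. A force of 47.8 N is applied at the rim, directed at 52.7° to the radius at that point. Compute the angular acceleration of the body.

α ≈ 18.5 rad/s²

Only the tangential component produces torque: τ = F R sinθ = (47.8)(0.317) sin 52.7° = 12.05 N·m.
Newton's second law for rotation, τ = Iα, gives α = τ/I = 12.05/0.6510 = 18.52 rad/s².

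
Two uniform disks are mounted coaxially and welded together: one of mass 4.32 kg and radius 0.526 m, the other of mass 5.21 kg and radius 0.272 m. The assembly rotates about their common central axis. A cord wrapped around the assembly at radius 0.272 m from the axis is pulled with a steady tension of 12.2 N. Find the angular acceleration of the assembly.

α ≈ 4.20 rad/s²

I = ½M₁R₁² + ½M₂R₂² = ½(4.32)(0.526)² + ½(5.21)(0.272)² = 0.7903 kg·m².
τ = F r = (12.2)(0.272) = 3.318 N·m.
α = τ/I = 3.318/0.7903 = 4.199 rad/s².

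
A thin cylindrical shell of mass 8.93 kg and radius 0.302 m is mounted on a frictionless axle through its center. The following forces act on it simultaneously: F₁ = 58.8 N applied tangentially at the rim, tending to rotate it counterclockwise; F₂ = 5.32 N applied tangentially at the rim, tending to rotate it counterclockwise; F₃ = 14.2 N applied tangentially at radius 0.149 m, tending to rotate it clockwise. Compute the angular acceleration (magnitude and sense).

I = MR² = (8.93)(0.302)² = 0.8145 kg·m².
Taking counterclockwise as positive: τ₁ = +(58.8)(0.302) = +17.76 N·m; τ₂ = +(5.32)(0.302) = +1.607 N·m; τ₃ = −(14.2)(0.149) = −2.116 N·m.
Net torque τ = 17.25 N·m.
α = τ/I = 17.25/0.8145 = 21.18 rad/s².

α ≈ 21.2 rad/s², counterclockwise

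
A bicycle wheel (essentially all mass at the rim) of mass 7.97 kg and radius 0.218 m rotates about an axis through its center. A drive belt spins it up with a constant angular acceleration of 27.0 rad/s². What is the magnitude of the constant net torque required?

I = MR² = (7.97)(0.218)² = 0.3788 kg·m².
τ = Iα = (0.3788)(27.00) = 10.23 N·m.

τ ≈ 10.2 N·m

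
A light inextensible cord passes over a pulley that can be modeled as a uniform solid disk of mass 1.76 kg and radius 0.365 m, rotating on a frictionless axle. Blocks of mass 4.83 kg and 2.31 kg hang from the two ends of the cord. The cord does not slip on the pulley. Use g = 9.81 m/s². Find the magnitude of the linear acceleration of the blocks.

a ≈ 3.08 m/s²

I = ½MR² = (1/2)(1.76)(0.365)² = 0.1172 kg·m².
Heavier block: m₁g − T₁ = m₁a. Lighter block: T₂ − m₂g = m₂a.
Pulley: (T₁ − T₂)R = Iα = I(a/R), so T₁ − T₂ = (I/R²)a = (1/2)M_p a = 0.8800·a.
Adding the three: (m₁ − m₂)g = (m₁ + m₂ + 0.8800)a, so a = (4.83 − 2.31)(9.81)/(4.83 + 2.31 + 0.8800) = 3.082 m/s².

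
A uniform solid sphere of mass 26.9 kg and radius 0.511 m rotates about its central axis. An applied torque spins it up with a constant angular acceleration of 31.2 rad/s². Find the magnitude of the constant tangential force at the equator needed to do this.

F ≈ 172 N

I = (2/5)MR² = (2/5)(26.9)(0.511)² = 2.810 kg·m².
The required torque is τ = Iα = (2.810)(31.20) = 87.66 N·m.
A tangential force at the equator gives τ = FR, so F = τ/R = 87.66/0.511 = 171.5 N.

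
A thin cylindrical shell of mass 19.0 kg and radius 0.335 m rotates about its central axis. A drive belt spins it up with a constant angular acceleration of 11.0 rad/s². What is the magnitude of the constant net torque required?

I = MR² = (19.0)(0.335)² = 2.132 kg·m².
τ = Iα = (2.132)(11.00) = 23.46 N·m.

τ ≈ 23.5 N·m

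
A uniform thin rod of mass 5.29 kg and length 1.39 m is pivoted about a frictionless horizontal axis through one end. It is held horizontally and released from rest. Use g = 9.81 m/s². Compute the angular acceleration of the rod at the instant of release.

About the pivot, I = (1/3)ML² = (1/3)(5.29)(1.39)² = 3.407 kg·m².
The weight acts at the center, a distance L/2 = 0.6950 m from the pivot; τ = Mg(L/2) = 36.07 N·m.
α = τ/I = 36.07/3.407 = 10.59 rad/s².
(Equivalently α = (3g/(2L)) = 10.59 rad/s².)

α ≈ 10.6 rad/s²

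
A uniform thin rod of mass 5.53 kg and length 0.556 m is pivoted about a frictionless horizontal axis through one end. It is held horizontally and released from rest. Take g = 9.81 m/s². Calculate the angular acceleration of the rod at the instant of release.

About the pivot, I = (1/3)ML² = (1/3)(5.53)(0.556)² = 0.5698 kg·m².
The weight acts at the center, a distance L/2 = 0.2780 m from the pivot; τ = Mg(L/2) = 15.08 N·m.
α = τ/I = 15.08/0.5698 = 26.47 rad/s².

α ≈ 26.5 rad/s²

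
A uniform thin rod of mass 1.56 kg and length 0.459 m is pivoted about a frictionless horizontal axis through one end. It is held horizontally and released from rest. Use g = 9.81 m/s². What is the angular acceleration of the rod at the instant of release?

α ≈ 32.1 rad/s²

About the pivot, I = (1/3)ML² = (1/3)(1.56)(0.459)² = 0.1096 kg·m².
The weight acts at the center, a distance L/2 = 0.2295 m from the pivot; τ = Mg(L/2) = 3.512 N·m.
α = τ/I = 3.512/0.1096 = 32.06 rad/s².
(Equivalently α = (3g/(2L)) = 32.06 rad/s².)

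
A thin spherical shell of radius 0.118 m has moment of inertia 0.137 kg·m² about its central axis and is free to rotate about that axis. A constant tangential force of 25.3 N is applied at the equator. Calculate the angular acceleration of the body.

α ≈ 21.8 rad/s²

τ = F R = (25.3)(0.118) = 2.985 N·m.
From τ = Iα: α = 2.985/0.1370 = 21.79 rad/s².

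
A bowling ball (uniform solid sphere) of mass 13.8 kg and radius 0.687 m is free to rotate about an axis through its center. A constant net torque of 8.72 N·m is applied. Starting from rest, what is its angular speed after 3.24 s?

I = (2/5)MR² = (2/5)(13.8)(0.687)² = 2.605 kg·m².
α = τ/I = 8.72/2.605 = 3.347 rad/s².
ω = ω₀ + αt = 0 + (3.347)(3.24) = 10.84 rad/s.

ω ≈ 10.8 rad/s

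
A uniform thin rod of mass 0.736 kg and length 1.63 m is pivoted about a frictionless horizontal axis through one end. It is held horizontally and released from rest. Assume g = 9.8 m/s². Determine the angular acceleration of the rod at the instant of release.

About the pivot, I = (1/3)ML² = (1/3)(0.736)(1.63)² = 0.6518 kg·m².
The weight acts at the center, a distance L/2 = 0.8150 m from the pivot; τ = Mg(L/2) = 5.878 N·m.
α = τ/I = 5.878/0.6518 = 9.018 rad/s².

α ≈ 9.02 rad/s²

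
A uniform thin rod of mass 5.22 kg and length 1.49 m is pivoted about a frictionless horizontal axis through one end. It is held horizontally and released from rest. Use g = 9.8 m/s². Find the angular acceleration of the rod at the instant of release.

About the pivot, I = (1/3)ML² = (1/3)(5.22)(1.49)² = 3.863 kg·m².
The weight acts at the center, a distance L/2 = 0.7450 m from the pivot; τ = Mg(L/2) = 38.11 N·m.
α = τ/I = 38.11/3.863 = 9.866 rad/s².

α ≈ 9.87 rad/s²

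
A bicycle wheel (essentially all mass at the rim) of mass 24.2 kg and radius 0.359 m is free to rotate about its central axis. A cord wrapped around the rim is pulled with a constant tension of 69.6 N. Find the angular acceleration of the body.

I = MR² = (24.2)(0.359)² = 3.119 kg·m².
τ = F R = (69.6)(0.359) = 24.99 N·m.
Newton's second law for rotation, τ = Iα, gives α = τ/I = 24.99/3.119 = 8.011 rad/s².

α ≈ 8.01 rad/s²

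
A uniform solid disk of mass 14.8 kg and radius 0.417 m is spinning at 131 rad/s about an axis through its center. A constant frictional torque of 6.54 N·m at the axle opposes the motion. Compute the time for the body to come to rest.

t ≈ 25.8 s

I = ½MR² = (1/2)(14.8)(0.417)² = 1.287 kg·m².
The net torque has magnitude 6.54 N·m, opposing ω.
|α| = τ/I = 6.540/1.287 = 5.082 rad/s² (deceleration).
0 = ω₀ − |α|t ⇒ t = ω₀/|α| = 131/5.082 = 25.77 s.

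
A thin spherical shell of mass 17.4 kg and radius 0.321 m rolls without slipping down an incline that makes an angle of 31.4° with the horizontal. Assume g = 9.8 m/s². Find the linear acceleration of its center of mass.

Translation along the incline: Mg sinθ − f = Ma.
Rotation about the center: fR = Iα with I = (2/3)MR². No-slip gives a = αR, so f = (I/R²)a = (2/3)M a.
Substituting: Mg sinθ = (1 + 0.6667)Ma, so a = g sinθ/(1 + 0.6667) = (9.8) sin 31.4° / 1.667 = 3.064 m/s².

a ≈ 3.06 m/s²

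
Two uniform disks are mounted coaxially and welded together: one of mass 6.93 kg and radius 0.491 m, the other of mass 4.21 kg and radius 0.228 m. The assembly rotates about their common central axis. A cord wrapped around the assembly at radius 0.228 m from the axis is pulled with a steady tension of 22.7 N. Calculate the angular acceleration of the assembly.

α ≈ 5.48 rad/s²

I = ½M₁R₁² + ½M₂R₂² = ½(6.93)(0.491)² + ½(4.21)(0.228)² = 0.9448 kg·m².
τ = F r = (22.7)(0.228) = 5.176 N·m.
α = τ/I = 5.176/0.9448 = 5.478 rad/s².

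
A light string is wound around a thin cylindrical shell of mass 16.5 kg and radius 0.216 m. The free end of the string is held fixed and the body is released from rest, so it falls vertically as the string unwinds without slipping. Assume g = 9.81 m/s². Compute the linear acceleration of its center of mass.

a ≈ 4.91 m/s²

Translation: Mg − T = Ma. Rotation about the center: TR = Iα with I = MR².
With a = αR: T = (I/R²)a = M a, so Mg = (1 + 1.000)Ma.
a = g/(1 + 1.000) = 9.81/2.000 = 4.905 m/s².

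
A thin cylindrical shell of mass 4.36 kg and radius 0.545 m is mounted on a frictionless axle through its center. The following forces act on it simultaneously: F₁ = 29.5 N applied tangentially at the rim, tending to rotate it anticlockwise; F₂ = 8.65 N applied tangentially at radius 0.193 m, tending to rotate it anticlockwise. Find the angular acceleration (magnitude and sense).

α ≈ 13.7 rad/s², anticlockwise

I = MR² = (4.36)(0.545)² = 1.295 kg·m².
Taking anticlockwise as positive: τ₁ = +(29.5)(0.545) = +16.08 N·m; τ₂ = +(8.65)(0.193) = +1.669 N·m.
Net torque τ = 17.75 N·m.
α = τ/I = 17.75/1.295 = 13.70 rad/s².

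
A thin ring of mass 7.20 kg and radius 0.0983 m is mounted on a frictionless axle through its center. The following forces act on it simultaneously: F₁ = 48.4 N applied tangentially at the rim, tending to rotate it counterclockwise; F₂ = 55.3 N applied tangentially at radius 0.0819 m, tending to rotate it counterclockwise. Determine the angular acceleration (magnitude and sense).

α ≈ 133 rad/s², counterclockwise

I = MR² = (7.20)(0.0983)² = 0.06957 kg·m².
Taking counterclockwise as positive: τ₁ = +(48.4)(0.0983) = +4.758 N·m; τ₂ = +(55.3)(0.0819) = +4.529 N·m.
Net torque τ = 9.287 N·m.
α = τ/I = 9.287/0.06957 = 133.5 rad/s².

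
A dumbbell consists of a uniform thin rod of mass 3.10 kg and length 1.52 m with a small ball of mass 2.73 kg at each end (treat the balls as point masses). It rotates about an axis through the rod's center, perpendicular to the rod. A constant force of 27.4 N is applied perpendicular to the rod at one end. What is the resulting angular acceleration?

α ≈ 5.55 rad/s²

I_rod = (1/12)ML² = (1/12)(3.10)(1.52)² = 0.5969 kg·m².
I_balls = 2·m·(L/2)² = 2(2.73)(0.7600)² = 3.154 kg·m².
Total I = 3.751 kg·m².
τ = F·(L/2) = (27.4)(0.760) = 20.82 N·m.
α = τ/I = 20.82/3.751 = 5.552 rad/s².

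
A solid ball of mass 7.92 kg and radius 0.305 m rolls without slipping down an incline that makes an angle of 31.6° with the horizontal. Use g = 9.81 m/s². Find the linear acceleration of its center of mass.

a ≈ 3.67 m/s²

Translation along the incline: Mg sinθ − f = Ma.
Rotation about the center: fR = Iα with I = (2/5)MR². No-slip gives a = αR, so f = (I/R²)a = (2/5)M a.
Substituting: Mg sinθ = (1 + 0.4000)Ma, so a = g sinθ/(1 + 0.4000) = (9.81) sin 31.6° / 1.400 = 3.672 m/s².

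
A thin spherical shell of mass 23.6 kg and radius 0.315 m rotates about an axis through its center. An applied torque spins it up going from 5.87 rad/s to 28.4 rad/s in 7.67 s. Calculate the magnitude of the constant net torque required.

I = (2/3)MR² = (2/3)(23.6)(0.315)² = 1.561 kg·m².
α = Δω/Δt = (28.4 − 5.87)/7.67 = 2.937 rad/s².
τ = Iα = (1.561)(2.937) = 4.586 N·m.

τ ≈ 4.59 N·m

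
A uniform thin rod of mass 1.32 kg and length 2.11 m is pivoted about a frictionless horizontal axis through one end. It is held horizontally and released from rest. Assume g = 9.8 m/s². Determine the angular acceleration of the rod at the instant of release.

About the pivot, I = (1/3)ML² = (1/3)(1.32)(2.11)² = 1.959 kg·m².
The weight acts at the center, a distance L/2 = 1.055 m from the pivot; τ = Mg(L/2) = 13.65 N·m.
α = τ/I = 13.65/1.959 = 6.967 rad/s².
(Equivalently α = (3g/(2L)) = 6.967 rad/s².)

α ≈ 6.97 rad/s²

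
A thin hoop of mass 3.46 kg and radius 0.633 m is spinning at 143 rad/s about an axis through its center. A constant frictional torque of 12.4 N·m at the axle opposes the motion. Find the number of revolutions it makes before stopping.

I = MR² = (3.46)(0.633)² = 1.386 kg·m².
The net torque has magnitude 12.4 N·m, opposing ω.
|α| = τ/I = 12.40/1.386 = 8.944 rad/s² (deceleration).
ω² = ω₀² − 2|α|θ with ω = 0 ⇒ θ = ω₀²/(2|α|) = 1143 rad = 181.9 rev.

≈ 182 revolutions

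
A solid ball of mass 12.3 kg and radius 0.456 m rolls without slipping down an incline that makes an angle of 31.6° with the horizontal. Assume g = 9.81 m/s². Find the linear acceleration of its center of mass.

Translation along the incline: Mg sinθ − f = Ma.
Rotation about the center: fR = Iα with I = (2/5)MR². No-slip gives a = αR, so f = (I/R²)a = (2/5)M a.
Substituting: Mg sinθ = (1 + 0.4000)Ma, so a = g sinθ/(1 + 0.4000) = (9.81) sin 31.6° / 1.400 = 3.672 m/s².

a ≈ 3.67 m/s²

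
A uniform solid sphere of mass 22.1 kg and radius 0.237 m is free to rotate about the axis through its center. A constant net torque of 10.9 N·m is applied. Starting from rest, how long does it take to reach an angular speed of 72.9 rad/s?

t ≈ 3.32 s

I = (2/5)MR² = (2/5)(22.1)(0.237)² = 0.4965 kg·m².
α = τ/I = 10.9/0.4965 = 21.95 rad/s².
ω = αt ⇒ t = ω/α = 72.9/21.95 = 3.321 s.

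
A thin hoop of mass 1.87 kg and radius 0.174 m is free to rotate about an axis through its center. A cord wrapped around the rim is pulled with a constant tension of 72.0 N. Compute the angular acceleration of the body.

I = MR² = (1.87)(0.174)² = 0.05662 kg·m².
τ = F R = (72.0)(0.174) = 12.53 N·m.
From τ = Iα: α = 12.53/0.05662 = 221.3 rad/s².

α ≈ 221 rad/s²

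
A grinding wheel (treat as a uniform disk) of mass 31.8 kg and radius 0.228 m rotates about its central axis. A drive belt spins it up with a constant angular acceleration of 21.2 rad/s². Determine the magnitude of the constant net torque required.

τ ≈ 17.5 N·m

I = ½MR² = (1/2)(31.8)(0.228)² = 0.8265 kg·m².
τ = Iα = (0.8265)(21.20) = 17.52 N·m.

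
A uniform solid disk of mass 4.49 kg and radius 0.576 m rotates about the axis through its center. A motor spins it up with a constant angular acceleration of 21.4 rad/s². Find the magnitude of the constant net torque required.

I = ½MR² = (1/2)(4.49)(0.576)² = 0.7448 kg·m².
τ = Iα = (0.7448)(21.40) = 15.94 N·m.

τ ≈ 15.9 N·m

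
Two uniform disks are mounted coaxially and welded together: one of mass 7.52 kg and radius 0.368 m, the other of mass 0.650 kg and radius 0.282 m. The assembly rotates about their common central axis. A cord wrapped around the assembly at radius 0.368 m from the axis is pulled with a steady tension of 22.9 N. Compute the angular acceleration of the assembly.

I = ½M₁R₁² + ½M₂R₂² = ½(7.52)(0.368)² + ½(0.650)(0.282)² = 0.5350 kg·m².
τ = F r = (22.9)(0.368) = 8.427 N·m.
α = τ/I = 8.427/0.5350 = 15.75 rad/s².

α ≈ 15.8 rad/s²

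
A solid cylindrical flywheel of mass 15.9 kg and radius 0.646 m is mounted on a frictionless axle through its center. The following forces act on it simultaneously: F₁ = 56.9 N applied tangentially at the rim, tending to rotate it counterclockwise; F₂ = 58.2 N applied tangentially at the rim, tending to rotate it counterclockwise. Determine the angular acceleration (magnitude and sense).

α ≈ 22.4 rad/s², counterclockwise

I = ½MR² = (1/2)(15.9)(0.646)² = 3.318 kg·m².
Taking counterclockwise as positive: τ₁ = +(56.9)(0.646) = +36.76 N·m; τ₂ = +(58.2)(0.646) = +37.60 N·m.
Net torque τ = 74.35 N·m.
α = τ/I = 74.35/3.318 = 22.41 rad/s².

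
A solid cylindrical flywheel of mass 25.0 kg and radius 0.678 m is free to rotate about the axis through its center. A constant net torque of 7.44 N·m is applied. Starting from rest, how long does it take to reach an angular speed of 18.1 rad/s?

I = ½MR² = (1/2)(25.0)(0.678)² = 5.746 kg·m².
α = τ/I = 7.44/5.746 = 1.295 rad/s².
ω = αt ⇒ t = ω/α = 18.1/1.295 = 13.98 s.

t ≈ 14.0 s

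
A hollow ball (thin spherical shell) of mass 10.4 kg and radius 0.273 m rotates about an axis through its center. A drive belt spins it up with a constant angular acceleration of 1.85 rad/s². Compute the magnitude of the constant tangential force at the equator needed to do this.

I = (2/3)MR² = (2/3)(10.4)(0.273)² = 0.5167 kg·m².
The required torque is τ = Iα = (0.5167)(1.850) = 0.9560 N·m.
A tangential force at the equator gives τ = FR, so F = τ/R = 0.9560/0.273 = 3.502 N.

F ≈ 3.50 N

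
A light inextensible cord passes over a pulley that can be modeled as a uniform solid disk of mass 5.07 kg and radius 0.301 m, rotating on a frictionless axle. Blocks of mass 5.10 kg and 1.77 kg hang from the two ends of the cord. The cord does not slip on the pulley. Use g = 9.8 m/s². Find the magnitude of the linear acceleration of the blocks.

a ≈ 3.47 m/s²

I = ½MR² = (1/2)(5.07)(0.301)² = 0.2297 kg·m².
Heavier block: m₁g − T₁ = m₁a. Lighter block: T₂ − m₂g = m₂a.
Pulley: (T₁ − T₂)R = Iα = I(a/R), so T₁ − T₂ = (I/R²)a = (1/2)M_p a = 2.535·a.
Adding the three: (m₁ − m₂)g = (m₁ + m₂ + 2.535)a, so a = (5.10 − 1.77)(9.8)/(5.10 + 1.77 + 2.535) = 3.470 m/s².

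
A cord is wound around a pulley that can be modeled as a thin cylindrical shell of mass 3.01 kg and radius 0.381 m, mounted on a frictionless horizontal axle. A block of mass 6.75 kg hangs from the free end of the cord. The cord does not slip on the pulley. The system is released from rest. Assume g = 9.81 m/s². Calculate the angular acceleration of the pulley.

I = MR² = (3.01)(0.381)² = 0.4369 kg·m².
Block: mg − T = ma. Pulley: TR = Iα. No-slip: a = αR, so T = (I/R²)a = 3.010·a.
Then mg = (m + 3.010)a, so a = (6.75)(9.81)/(6.75 + 3.010) = 6.785 m/s².
α = a/R = 6.785/0.381 = 17.81 rad/s².

α ≈ 17.8 rad/s²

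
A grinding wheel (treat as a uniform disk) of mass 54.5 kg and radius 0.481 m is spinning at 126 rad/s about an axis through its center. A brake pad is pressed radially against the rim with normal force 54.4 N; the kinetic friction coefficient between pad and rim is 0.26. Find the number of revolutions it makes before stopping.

≈ 1170 revolutions

I = ½MR² = (1/2)(54.5)(0.481)² = 6.305 kg·m².
Friction force f = μN = (0.26)(54.4) = 14.14 N at the rim; torque magnitude τ = fR = 6.803 N·m, opposing ω.
|α| = τ/I = 6.803/6.305 = 1.079 rad/s² (deceleration).
ω² = ω₀² − 2|α|θ with ω = 0 ⇒ θ = ω₀²/(2|α|) = 7356 rad = 1171 rev.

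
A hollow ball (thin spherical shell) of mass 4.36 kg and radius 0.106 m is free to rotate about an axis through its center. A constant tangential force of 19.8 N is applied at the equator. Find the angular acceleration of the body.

I = (2/3)MR² = (2/3)(4.36)(0.106)² = 0.03266 kg·m².
τ = F R = (19.8)(0.106) = 2.099 N·m.
From τ = Iα: α = 2.099/0.03266 = 64.26 rad/s².

α ≈ 64.3 rad/s²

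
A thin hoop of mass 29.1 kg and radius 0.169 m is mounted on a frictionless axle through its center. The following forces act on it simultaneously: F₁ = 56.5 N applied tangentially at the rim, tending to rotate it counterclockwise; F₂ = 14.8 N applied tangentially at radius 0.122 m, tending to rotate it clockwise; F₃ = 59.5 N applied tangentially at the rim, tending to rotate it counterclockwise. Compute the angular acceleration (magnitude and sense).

I = MR² = (29.1)(0.169)² = 0.8311 kg·m².
Taking counterclockwise as positive: τ₁ = +(56.5)(0.169) = +9.549 N·m; τ₂ = −(14.8)(0.122) = −1.806 N·m; τ₃ = +(59.5)(0.169) = +10.06 N·m.
Net torque τ = 17.80 N·m.
α = τ/I = 17.80/0.8311 = 21.41 rad/s².

α ≈ 21.4 rad/s², counterclockwise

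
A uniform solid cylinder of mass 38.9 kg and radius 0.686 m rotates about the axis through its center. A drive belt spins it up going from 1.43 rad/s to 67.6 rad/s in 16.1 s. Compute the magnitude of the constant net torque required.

I = ½MR² = (1/2)(38.9)(0.686)² = 9.153 kg·m².
α = Δω/Δt = (67.6 − 1.43)/16.1 = 4.110 rad/s².
τ = Iα = (9.153)(4.110) = 37.62 N·m.

τ ≈ 37.6 N·m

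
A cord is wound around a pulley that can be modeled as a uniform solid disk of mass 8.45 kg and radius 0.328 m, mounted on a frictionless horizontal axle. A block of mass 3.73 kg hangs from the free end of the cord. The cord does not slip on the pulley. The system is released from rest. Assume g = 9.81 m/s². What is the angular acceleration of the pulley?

I = ½MR² = (1/2)(8.45)(0.328)² = 0.4545 kg·m².
Block: mg − T = ma. Pulley: TR = Iα. No-slip: a = αR, so T = (I/R²)a = 4.225·a.
Then mg = (m + 4.225)a, so a = (3.73)(9.81)/(3.73 + 4.225) = 4.600 m/s².
α = a/R = 4.600/0.328 = 14.02 rad/s².

α ≈ 14.0 rad/s²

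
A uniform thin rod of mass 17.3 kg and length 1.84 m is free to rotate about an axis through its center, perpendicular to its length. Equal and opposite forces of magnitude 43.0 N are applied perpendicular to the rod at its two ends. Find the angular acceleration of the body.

α ≈ 16.2 rad/s²

I = (1/12)ML² = (1/12)(17.3)(1.84)² = 4.881 kg·m².
The couple gives τ = F·(L/2) + F·(L/2) = F L = (43.0)(1.84) = 79.12 N·m.
From τ = Iα: α = 79.12/4.881 = 16.21 rad/s².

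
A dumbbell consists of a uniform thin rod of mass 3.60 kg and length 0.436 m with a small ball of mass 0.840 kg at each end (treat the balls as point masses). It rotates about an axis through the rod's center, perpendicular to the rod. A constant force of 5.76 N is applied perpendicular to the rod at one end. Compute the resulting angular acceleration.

α ≈ 9.17 rad/s²

I_rod = (1/12)ML² = (1/12)(3.60)(0.436)² = 0.05703 kg·m².
I_balls = 2·m·(L/2)² = 2(0.840)(0.2180)² = 0.07984 kg·m².
Total I = 0.1369 kg·m².
τ = F·(L/2) = (5.76)(0.218) = 1.256 N·m.
α = τ/I = 1.256/0.1369 = 9.174 rad/s².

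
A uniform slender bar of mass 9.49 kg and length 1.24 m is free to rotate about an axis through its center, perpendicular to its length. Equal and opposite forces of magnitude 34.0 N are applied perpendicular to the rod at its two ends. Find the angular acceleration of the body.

I = (1/12)ML² = (1/12)(9.49)(1.24)² = 1.216 kg·m².
The couple gives τ = F·(L/2) + F·(L/2) = F L = (34.0)(1.24) = 42.16 N·m.
Newton's second law for rotation, τ = Iα, gives α = τ/I = 42.16/1.216 = 34.67 rad/s².

α ≈ 34.7 rad/s²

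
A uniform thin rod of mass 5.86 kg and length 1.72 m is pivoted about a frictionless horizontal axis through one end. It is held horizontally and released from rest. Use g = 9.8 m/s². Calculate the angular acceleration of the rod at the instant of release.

α ≈ 8.55 rad/s²

About the pivot, I = (1/3)ML² = (1/3)(5.86)(1.72)² = 5.779 kg·m².
The weight acts at the center, a distance L/2 = 0.8600 m from the pivot; τ = Mg(L/2) = 49.39 N·m.
α = τ/I = 49.39/5.779 = 8.547 rad/s².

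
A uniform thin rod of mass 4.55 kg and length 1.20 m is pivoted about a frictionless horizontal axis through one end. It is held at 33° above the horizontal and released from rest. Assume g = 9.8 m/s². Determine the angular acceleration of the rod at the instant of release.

α ≈ 10.3 rad/s²

About the pivot, I = (1/3)ML² = (1/3)(4.55)(1.20)² = 2.184 kg·m².
The weight acts at the center, a distance L/2 = 0.6000 m from the pivot; τ = Mg(L/2) cos 33° = 22.44 N·m.
α = τ/I = 22.44/2.184 = 10.27 rad/s².
(Equivalently α = (3g/(2L)) cos 33° = 10.27 rad/s².)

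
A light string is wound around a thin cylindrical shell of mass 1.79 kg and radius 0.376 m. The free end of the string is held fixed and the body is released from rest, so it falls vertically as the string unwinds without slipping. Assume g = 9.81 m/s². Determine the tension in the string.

T ≈ 8.78 N

Translation: Mg − T = Ma. Rotation about the center: TR = Iα with I = MR².
With a = αR: T = (I/R²)a = M a, so Mg = (1 + 1.000)Ma.
a = g/(1 + 1.000) = 9.81/2.000 = 4.905 m/s².
T = 1.000·M·a = (1.000)(1.79)(4.905) = 8.780 N.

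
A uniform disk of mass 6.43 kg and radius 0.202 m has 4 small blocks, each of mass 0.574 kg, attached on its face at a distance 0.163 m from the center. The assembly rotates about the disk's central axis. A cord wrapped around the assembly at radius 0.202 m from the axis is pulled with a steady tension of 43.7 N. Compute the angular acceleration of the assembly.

α ≈ 45.9 rad/s²

I_disk = ½MR² = ½(6.43)(0.202)² = 0.1312 kg·m².
I_blocks = 4·m·r² = 4(0.574)(0.163)² = 0.06100 kg·m².
Total I = 0.1922 kg·m².
τ = F r = (43.7)(0.202) = 8.827 N·m.
α = τ/I = 8.827/0.1922 = 45.93 rad/s².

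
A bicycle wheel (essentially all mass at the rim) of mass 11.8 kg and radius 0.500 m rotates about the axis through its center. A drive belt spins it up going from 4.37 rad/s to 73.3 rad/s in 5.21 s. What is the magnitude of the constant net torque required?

τ ≈ 39.0 N·m

I = MR² = (11.8)(0.500)² = 2.950 kg·m².
α = Δω/Δt = (73.3 − 4.37)/5.21 = 13.23 rad/s².
τ = Iα = (2.950)(13.23) = 39.03 N·m.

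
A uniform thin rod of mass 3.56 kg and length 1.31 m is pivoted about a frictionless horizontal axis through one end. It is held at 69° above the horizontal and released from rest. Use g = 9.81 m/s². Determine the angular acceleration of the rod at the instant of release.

α ≈ 4.03 rad/s²

About the pivot, I = (1/3)ML² = (1/3)(3.56)(1.31)² = 2.036 kg·m².
The weight acts at the center, a distance L/2 = 0.6550 m from the pivot; τ = Mg(L/2) cos 69° = 8.198 N·m.
α = τ/I = 8.198/2.036 = 4.025 rad/s².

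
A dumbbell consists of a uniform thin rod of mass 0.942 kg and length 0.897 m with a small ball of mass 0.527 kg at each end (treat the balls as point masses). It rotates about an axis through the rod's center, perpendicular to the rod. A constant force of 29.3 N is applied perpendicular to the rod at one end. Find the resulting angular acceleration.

α ≈ 47.8 rad/s²

I_rod = (1/12)ML² = (1/12)(0.942)(0.897)² = 0.06316 kg·m².
I_balls = 2·m·(L/2)² = 2(0.527)(0.4485)² = 0.2120 kg·m².
Total I = 0.2752 kg·m².
τ = F·(L/2) = (29.3)(0.449) = 13.14 N·m.
α = τ/I = 13.14/0.2752 = 47.76 rad/s².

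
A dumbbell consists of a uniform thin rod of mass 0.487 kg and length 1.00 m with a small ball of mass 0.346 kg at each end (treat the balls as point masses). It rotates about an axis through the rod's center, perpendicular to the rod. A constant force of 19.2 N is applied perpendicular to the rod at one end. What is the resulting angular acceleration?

I_rod = (1/12)ML² = (1/12)(0.487)(1.00)² = 0.04058 kg·m².
I_balls = 2·m·(L/2)² = 2(0.346)(0.5000)² = 0.1730 kg·m².
Total I = 0.2136 kg·m².
τ = F·(L/2) = (19.2)(0.500) = 9.600 N·m.
α = τ/I = 9.600/0.2136 = 44.95 rad/s².

α ≈ 44.9 rad/s²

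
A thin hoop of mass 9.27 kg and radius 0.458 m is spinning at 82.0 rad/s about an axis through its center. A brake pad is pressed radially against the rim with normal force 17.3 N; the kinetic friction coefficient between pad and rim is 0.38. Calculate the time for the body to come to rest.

I = MR² = (9.27)(0.458)² = 1.945 kg·m².
Friction force f = μN = (0.38)(17.3) = 6.574 N at the rim; torque magnitude τ = fR = 3.011 N·m, opposing ω.
|α| = τ/I = 3.011/1.945 = 1.548 rad/s² (deceleration).
0 = ω₀ − |α|t ⇒ t = ω₀/|α| = 82.0/1.548 = 52.96 s.

t ≈ 53.0 s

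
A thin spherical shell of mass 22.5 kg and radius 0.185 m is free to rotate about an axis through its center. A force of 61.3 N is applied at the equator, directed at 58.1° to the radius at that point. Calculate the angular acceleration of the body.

I = (2/3)MR² = (2/3)(22.5)(0.185)² = 0.5134 kg·m².
Only the tangential component produces torque: τ = F R sinθ = (61.3)(0.185) sin 58.1° = 9.628 N·m.
Newton's second law for rotation, τ = Iα, gives α = τ/I = 9.628/0.5134 = 18.75 rad/s².

α ≈ 18.8 rad/s²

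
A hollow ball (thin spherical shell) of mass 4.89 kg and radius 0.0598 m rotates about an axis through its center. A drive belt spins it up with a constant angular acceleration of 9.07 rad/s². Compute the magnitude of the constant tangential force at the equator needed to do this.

F ≈ 1.77 N

I = (2/3)MR² = (2/3)(4.89)(0.0598)² = 0.01166 kg·m².
The required torque is τ = Iα = (0.01166)(9.070) = 0.1057 N·m.
A tangential force at the equator gives τ = FR, so F = τ/R = 0.1057/0.0598 = 1.768 N.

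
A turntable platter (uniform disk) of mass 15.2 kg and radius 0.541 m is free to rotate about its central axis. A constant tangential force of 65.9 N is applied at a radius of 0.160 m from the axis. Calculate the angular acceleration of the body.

α ≈ 4.74 rad/s²

I = ½MR² = (1/2)(15.2)(0.541)² = 2.224 kg·m².
τ = F·r = (65.9)(0.160) = 10.54 N·m.
From τ = Iα: α = 10.54/2.224 = 4.740 rad/s².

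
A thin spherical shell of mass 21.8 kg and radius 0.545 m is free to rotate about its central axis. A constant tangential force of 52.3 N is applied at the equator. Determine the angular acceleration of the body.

I = (2/3)MR² = (2/3)(21.8)(0.545)² = 4.317 kg·m².
τ = F R = (52.3)(0.545) = 28.50 N·m.
Newton's second law for rotation, τ = Iα, gives α = τ/I = 28.50/4.317 = 6.603 rad/s².

α ≈ 6.60 rad/s²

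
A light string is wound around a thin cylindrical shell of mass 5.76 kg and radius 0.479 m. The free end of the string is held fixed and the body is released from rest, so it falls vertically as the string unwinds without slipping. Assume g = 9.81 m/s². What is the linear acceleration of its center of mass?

a ≈ 4.91 m/s²

Translation: Mg − T = Ma. Rotation about the center: TR = Iα with I = MR².
With a = αR: T = (I/R²)a = M a, so Mg = (1 + 1.000)Ma.
a = g/(1 + 1.000) = 9.81/2.000 = 4.905 m/s².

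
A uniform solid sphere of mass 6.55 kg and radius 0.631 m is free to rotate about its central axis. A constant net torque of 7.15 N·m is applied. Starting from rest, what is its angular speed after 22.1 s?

ω ≈ 151 rad/s

I = (2/5)MR² = (2/5)(6.55)(0.631)² = 1.043 kg·m².
α = τ/I = 7.15/1.043 = 6.854 rad/s².
ω = ω₀ + αt = 0 + (6.854)(22.1) = 151.5 rad/s.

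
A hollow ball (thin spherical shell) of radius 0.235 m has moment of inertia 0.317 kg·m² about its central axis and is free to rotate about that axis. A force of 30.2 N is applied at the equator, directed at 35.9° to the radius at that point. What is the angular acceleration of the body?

Only the tangential component produces torque: τ = F R sinθ = (30.2)(0.235) sin 35.9° = 4.161 N·m.
From τ = Iα: α = 4.161/0.3170 = 13.13 rad/s².

α ≈ 13.1 rad/s²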